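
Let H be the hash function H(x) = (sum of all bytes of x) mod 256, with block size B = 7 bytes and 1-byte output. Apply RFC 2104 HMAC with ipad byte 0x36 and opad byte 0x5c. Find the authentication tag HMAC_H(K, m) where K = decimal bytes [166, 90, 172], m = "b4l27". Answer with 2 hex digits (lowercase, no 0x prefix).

39

Key decimal bytes [166, 90, 172] = a6 5a ac is 3 bytes ≤ B = 7; zero-pad to 7 bytes: K' = a6 5a ac 00 00 00 00.
K' ⊕ ipad = 90 6c 9a 36 36 36 36.  K' ⊕ opad = fa 06 f0 5c 5c 5c 5c.
Inner input = (K'⊕ipad) ∥ m = 90 6c 9a 36 36 36 36 ∥ 62 34 6c 32 37.
Inner hash: sum = 144+108+154+54+54+54+54+98+52+108+50+55 = 985; mod 256 = 217 → d9.
Outer input = (K'⊕opad) ∥ inner = fa 06 f0 5c 5c 5c 5c ∥ d9.
Outer hash (tag): sum = 250+6+240+92+92+92+92+217 = 1081; mod 256 = 57 → 39.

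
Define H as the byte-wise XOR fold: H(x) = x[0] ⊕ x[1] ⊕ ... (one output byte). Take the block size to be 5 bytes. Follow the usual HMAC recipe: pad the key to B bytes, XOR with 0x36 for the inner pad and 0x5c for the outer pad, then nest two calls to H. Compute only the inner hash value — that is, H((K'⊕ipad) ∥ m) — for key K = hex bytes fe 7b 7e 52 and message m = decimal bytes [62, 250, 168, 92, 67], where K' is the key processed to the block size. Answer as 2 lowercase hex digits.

ec

Key hex bytes fe 7b 7e 52 is 4 bytes ≤ B = 5; zero-pad to 5 bytes: K' = fe 7b 7e 52 00.
K' ⊕ ipad = c8 4d 48 64 36.
Inner input = c8 4d 48 64 36 ∥ 3e fa a8 5c 43.
Inner hash: XOR c8⊕4d⊕48⊕64⊕36⊕3e⊕fa⊕a8⊕5c⊕43 = ec.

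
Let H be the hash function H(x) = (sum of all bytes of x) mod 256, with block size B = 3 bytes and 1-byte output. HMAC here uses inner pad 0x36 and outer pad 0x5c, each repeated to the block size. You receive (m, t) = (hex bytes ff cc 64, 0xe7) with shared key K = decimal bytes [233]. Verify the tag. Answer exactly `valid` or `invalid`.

Key decimal bytes [233] = e9 is 1 byte ≤ B = 3; zero-pad to 3 bytes: K' = e9 00 00.
K' ⊕ ipad = df 36 36; K' ⊕ opad = b5 5c 5c.
Inner hash: sum = 223+54+54+255+204+100 = 890; mod 256 = 122 → 7a.
Outer hash (recomputed tag): sum = 181+92+92+122 = 487; mod 256 = 231 → e7.
Recomputed tag = e7; claimed = e7 → match.

valid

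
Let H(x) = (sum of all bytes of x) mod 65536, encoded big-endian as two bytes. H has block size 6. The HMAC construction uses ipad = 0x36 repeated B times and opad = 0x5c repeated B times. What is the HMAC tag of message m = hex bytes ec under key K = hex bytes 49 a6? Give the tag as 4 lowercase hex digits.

Key hex bytes 49 a6 is 2 bytes ≤ B = 6; zero-pad to 6 bytes: K' = 49 a6 00 00 00 00.
K' ⊕ ipad = 7f 90 36 36 36 36.  K' ⊕ opad = 15 fa 5c 5c 5c 5c.
Inner input = (K'⊕ipad) ∥ m = 7f 90 36 36 36 36 ∥ ec.
Inner hash: sum = 127+144+54+54+54+54+236 = 723 → 02 d3.
Outer input = (K'⊕opad) ∥ inner = 15 fa 5c 5c 5c 5c ∥ 02 d3.
Outer hash (tag): sum = 21+250+92+92+92+92+2+211 = 852 → 03 54.

0354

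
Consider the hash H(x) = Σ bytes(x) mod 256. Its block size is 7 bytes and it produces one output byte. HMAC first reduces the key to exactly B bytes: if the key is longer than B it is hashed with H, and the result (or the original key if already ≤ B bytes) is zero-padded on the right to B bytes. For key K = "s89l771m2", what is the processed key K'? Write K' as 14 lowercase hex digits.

|K| = 9 > B = 7, so first hash the key.
H(K): sum = 115+56+57+108+55+55+49+109+50 = 654; mod 256 = 142 → 8e.
Zero-pad H(K) = 8e to 7 bytes: K' = 8e 00 00 00 00 00 00.

8e000000000000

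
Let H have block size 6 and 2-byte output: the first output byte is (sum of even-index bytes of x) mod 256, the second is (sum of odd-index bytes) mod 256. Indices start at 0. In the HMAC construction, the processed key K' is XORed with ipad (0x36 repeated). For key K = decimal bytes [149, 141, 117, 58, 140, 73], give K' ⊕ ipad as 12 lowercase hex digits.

a3bb430cba7f

Key decimal bytes [149, 141, 117, 58, 140, 73] = 95 8d 75 3a 8c 49 is exactly B = 6 bytes: K' = 95 8d 75 3a 8c 49.
XOR each byte with 0x36: 95⊕36=a3, 8d⊕36=bb, 75⊕36=43, 3a⊕36=0c, 8c⊕36=ba, 49⊕36=7f.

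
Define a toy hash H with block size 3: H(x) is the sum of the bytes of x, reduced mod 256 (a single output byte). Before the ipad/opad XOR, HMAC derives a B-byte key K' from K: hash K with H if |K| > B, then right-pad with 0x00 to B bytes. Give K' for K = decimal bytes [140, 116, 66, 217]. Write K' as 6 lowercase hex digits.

1b0000

|K| = 4 > B = 3, so first hash the key.
H(K): sum = 140+116+66+217 = 539; mod 256 = 27 → 1b.
Zero-pad H(K) = 1b to 3 bytes: K' = 1b 00 00.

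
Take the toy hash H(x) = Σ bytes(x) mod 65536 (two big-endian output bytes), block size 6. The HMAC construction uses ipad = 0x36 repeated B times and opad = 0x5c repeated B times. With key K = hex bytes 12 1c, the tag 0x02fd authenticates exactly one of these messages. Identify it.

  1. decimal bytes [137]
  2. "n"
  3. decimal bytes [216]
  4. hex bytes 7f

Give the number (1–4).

Key hex bytes 12 1c is 2 bytes ≤ B = 6; zero-pad to 6 bytes: K' = 12 1c 00 00 00 00.
K' ⊕ ipad = 24 2a 36 36 36 36; K' ⊕ opad = 4e 40 5c 5c 5c 5c.
m1: inner = H(24 2a 36 36 36 36 89) = 01 af; tag = H(4e 40 5c 5c 5c 5c 01 af) = 02ae
m2: inner = H(24 2a 36 36 36 36 6e) = 01 94; tag = H(4e 40 5c 5c 5c 5c 01 94) = 0293
m3: inner = H(24 2a 36 36 36 36 d8) = 01 fe; tag = H(4e 40 5c 5c 5c 5c 01 fe) = 02fd ← matches
m4: inner = H(24 2a 36 36 36 36 7f) = 01 a5; tag = H(4e 40 5c 5c 5c 5c 01 a5) = 02a4

3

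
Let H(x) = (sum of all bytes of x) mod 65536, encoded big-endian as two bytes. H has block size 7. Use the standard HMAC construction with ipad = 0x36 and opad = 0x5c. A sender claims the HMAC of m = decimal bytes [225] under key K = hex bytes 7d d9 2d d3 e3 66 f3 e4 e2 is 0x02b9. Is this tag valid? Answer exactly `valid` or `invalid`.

Key hex bytes 7d d9 2d d3 e3 66 f3 e4 e2 is 9 bytes > B = 7, so hash it first: H(key) = 06 58, then zero-pad to 7 bytes: K' = 06 58 00 00 00 00 00.
K' ⊕ ipad = 30 6e 36 36 36 36 36; K' ⊕ opad = 5a 04 5c 5c 5c 5c 5c.
Inner hash: sum = 48+110+54+54+54+54+54+225 = 653 → 02 8d.
Outer hash (recomputed tag): sum = 90+4+92+92+92+92+92+2+141 = 697 → 02 b9.
Recomputed tag = 02b9; claimed = 02b9 → match.

valid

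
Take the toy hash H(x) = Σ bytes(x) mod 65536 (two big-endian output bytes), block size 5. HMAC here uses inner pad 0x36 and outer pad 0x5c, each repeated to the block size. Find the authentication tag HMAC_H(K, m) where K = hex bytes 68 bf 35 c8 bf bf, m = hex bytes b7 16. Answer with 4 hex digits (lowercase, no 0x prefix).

Key hex bytes 68 bf 35 c8 bf bf is 6 bytes > B = 5, so hash it first: H(key) = 03 a2, then zero-pad to 5 bytes: K' = 03 a2 00 00 00.
K' ⊕ ipad = 35 94 36 36 36.  K' ⊕ opad = 5f fe 5c 5c 5c.
Inner input = (K'⊕ipad) ∥ m = 35 94 36 36 36 ∥ b7 16.
Inner hash: sum = 53+148+54+54+54+183+22 = 568 → 02 38.
Outer input = (K'⊕opad) ∥ inner = 5f fe 5c 5c 5c ∥ 02 38.
Outer hash (tag): sum = 95+254+92+92+92+2+56 = 683 → 02 ab.

02ab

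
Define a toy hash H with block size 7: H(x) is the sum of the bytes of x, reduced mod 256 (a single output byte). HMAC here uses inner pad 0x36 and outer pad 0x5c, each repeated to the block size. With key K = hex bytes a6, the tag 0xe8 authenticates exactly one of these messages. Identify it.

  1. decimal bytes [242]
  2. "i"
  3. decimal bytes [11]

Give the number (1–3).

Key hex bytes a6 is 1 byte ≤ B = 7; zero-pad to 7 bytes: K' = a6 00 00 00 00 00 00.
K' ⊕ ipad = 90 36 36 36 36 36 36; K' ⊕ opad = fa 5c 5c 5c 5c 5c 5c.
m1: inner = H(90 36 36 36 36 36 36 f2) = c6; tag = H(fa 5c 5c 5c 5c 5c 5c c6) = e8 ← matches
m2: inner = H(90 36 36 36 36 36 36 69) = 3d; tag = H(fa 5c 5c 5c 5c 5c 5c 3d) = 5f
m3: inner = H(90 36 36 36 36 36 36 0b) = df; tag = H(fa 5c 5c 5c 5c 5c 5c df) = 01

1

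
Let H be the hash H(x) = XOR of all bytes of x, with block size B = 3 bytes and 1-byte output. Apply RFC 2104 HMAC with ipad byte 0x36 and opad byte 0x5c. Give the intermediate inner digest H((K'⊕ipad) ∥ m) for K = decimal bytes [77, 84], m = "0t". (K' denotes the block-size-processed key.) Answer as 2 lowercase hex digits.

Key decimal bytes [77, 84] = 4d 54 is 2 bytes ≤ B = 3; zero-pad to 3 bytes: K' = 4d 54 00.
K' ⊕ ipad = 7b 62 36.
Inner input = 7b 62 36 ∥ 30 74.
Inner hash: XOR 7b⊕62⊕36⊕30⊕74 = 6b.

6b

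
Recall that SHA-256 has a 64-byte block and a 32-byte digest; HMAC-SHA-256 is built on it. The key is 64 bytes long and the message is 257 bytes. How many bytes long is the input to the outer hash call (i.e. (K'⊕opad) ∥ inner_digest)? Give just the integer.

96

Key is 64 ≤ 64 bytes, zero-padded: |K'| = 64.
Outer input = (K'⊕opad) ∥ H(inner) → 64 + 32 = 96 bytes.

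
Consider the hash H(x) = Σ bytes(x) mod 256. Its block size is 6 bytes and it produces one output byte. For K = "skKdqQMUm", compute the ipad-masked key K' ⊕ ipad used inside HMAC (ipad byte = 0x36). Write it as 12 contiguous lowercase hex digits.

683636363636

Key "skKdqQMUm" = 73 6b 4b 64 71 51 4d 55 6d is 9 bytes > B = 6, so hash it first: H(key) = 5e, then zero-pad to 6 bytes: K' = 5e 00 00 00 00 00.
XOR each byte with 0x36: 5e⊕36=68, 00⊕36=36, 00⊕36=36, 00⊕36=36, 00⊕36=36, 00⊕36=36.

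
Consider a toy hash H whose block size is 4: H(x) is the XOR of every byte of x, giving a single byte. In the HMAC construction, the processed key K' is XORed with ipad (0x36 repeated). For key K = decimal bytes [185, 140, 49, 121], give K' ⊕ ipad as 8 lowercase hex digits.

Key decimal bytes [185, 140, 49, 121] = b9 8c 31 79 is exactly B = 4 bytes: K' = b9 8c 31 79.
XOR each byte with 0x36: b9⊕36=8f, 8c⊕36=ba, 31⊕36=07, 79⊕36=4f.

8fba074f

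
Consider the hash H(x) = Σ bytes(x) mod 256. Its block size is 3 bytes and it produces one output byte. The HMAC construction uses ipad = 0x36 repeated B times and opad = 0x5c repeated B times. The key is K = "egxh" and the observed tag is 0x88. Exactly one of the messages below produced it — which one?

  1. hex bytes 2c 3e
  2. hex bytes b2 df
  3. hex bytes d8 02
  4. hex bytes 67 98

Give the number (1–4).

3

Key "egxh" = 65 67 78 68 is 4 bytes > B = 3, so hash it first: H(key) = ac, then zero-pad to 3 bytes: K' = ac 00 00.
K' ⊕ ipad = 9a 36 36; K' ⊕ opad = f0 5c 5c.
m1: inner = H(9a 36 36 2c 3e) = 70; tag = H(f0 5c 5c 70) = 18
m2: inner = H(9a 36 36 b2 df) = 97; tag = H(f0 5c 5c 97) = 3f
m3: inner = H(9a 36 36 d8 02) = e0; tag = H(f0 5c 5c e0) = 88 ← matches
m4: inner = H(9a 36 36 67 98) = 05; tag = H(f0 5c 5c 05) = ad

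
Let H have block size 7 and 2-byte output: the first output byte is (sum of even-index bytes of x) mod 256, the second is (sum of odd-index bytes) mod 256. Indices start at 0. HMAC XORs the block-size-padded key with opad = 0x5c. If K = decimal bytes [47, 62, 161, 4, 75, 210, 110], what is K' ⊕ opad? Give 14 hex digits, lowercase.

Key decimal bytes [47, 62, 161, 4, 75, 210, 110] = 2f 3e a1 04 4b d2 6e is exactly B = 7 bytes: K' = 2f 3e a1 04 4b d2 6e.
XOR each byte with 0x5c: 2f⊕5c=73, 3e⊕5c=62, a1⊕5c=fd, 04⊕5c=58, 4b⊕5c=17, d2⊕5c=8e, 6e⊕5c=32.

7362fd58178e32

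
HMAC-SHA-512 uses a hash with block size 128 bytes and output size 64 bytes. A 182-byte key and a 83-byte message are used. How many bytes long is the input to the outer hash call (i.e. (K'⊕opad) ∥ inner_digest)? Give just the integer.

192

Key is 182 > 128 bytes, so it is hashed to 64 bytes then zero-padded to 128: |K'| = 128.
Outer input = (K'⊕opad) ∥ H(inner) → 128 + 64 = 192 bytes.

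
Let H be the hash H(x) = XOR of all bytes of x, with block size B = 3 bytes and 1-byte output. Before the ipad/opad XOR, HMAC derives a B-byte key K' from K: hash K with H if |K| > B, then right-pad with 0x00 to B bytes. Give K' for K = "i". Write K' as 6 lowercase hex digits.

Key "i" = 69 is 1 byte ≤ B = 3; zero-pad to 3 bytes: K' = 69 00 00.

690000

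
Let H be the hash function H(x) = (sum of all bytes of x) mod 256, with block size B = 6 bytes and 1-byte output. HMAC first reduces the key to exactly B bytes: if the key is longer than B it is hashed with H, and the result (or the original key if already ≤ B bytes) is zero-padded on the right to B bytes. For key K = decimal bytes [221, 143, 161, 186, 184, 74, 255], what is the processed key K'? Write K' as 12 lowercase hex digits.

|K| = 7 > B = 6, so first hash the key.
H(K): sum = 221+143+161+186+184+74+255 = 1224; mod 256 = 200 → c8.
Zero-pad H(K) = c8 to 6 bytes: K' = c8 00 00 00 00 00.

c80000000000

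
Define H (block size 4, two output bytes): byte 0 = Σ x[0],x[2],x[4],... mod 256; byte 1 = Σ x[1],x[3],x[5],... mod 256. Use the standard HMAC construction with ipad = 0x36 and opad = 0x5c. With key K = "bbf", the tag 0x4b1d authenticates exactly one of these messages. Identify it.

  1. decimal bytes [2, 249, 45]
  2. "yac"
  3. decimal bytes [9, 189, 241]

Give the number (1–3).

1

Key "bbf" = 62 62 66 is 3 bytes ≤ B = 4; zero-pad to 4 bytes: K' = 62 62 66 00.
K' ⊕ ipad = 54 54 50 36; K' ⊕ opad = 3e 3e 3a 5c.
m1: inner = H(54 54 50 36 02 f9 2d) = d3 83; tag = H(3e 3e 3a 5c d3 83) = 4b1d ← matches
m2: inner = H(54 54 50 36 79 61 63) = 80 eb; tag = H(3e 3e 3a 5c 80 eb) = f885
m3: inner = H(54 54 50 36 09 bd f1) = 9e 47; tag = H(3e 3e 3a 5c 9e 47) = 16e1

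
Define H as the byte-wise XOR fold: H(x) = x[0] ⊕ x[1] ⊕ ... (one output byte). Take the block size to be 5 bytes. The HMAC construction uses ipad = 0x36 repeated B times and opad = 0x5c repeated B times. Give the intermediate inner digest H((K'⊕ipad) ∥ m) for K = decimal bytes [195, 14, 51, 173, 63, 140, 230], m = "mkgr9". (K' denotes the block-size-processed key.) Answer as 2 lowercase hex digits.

Key decimal bytes [195, 14, 51, 173, 63, 140, 230] = c3 0e 33 ad 3f 8c e6 is 7 bytes > B = 5, so hash it first: H(key) = 06, then zero-pad to 5 bytes: K' = 06 00 00 00 00.
K' ⊕ ipad = 30 36 36 36 36.
Inner input = 30 36 36 36 36 ∥ 6d 6b 67 72 39.
Inner hash: XOR 30⊕36⊕36⊕36⊕36⊕6d⊕6b⊕67⊕72⊕39 = 1a.

1a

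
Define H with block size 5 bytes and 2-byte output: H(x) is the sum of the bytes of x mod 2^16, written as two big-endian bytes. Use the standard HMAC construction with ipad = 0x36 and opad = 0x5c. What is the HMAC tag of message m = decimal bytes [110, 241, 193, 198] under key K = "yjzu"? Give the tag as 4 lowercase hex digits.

0160

Key "yjzu" = 79 6a 7a 75 is 4 bytes ≤ B = 5; zero-pad to 5 bytes: K' = 79 6a 7a 75 00.
K' ⊕ ipad = 4f 5c 4c 43 36.  K' ⊕ opad = 25 36 26 29 5c.
Inner input = (K'⊕ipad) ∥ m = 4f 5c 4c 43 36 ∥ 6e f1 c1 c6.
Inner hash: sum = 79+92+76+67+54+110+241+193+198 = 1110 → 04 56.
Outer input = (K'⊕opad) ∥ inner = 25 36 26 29 5c ∥ 04 56.
Outer hash (tag): sum = 37+54+38+41+92+4+86 = 352 → 01 60.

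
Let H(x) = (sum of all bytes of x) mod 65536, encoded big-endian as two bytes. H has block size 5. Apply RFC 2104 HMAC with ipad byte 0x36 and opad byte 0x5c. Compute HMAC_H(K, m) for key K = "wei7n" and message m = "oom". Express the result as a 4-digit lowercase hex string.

01cf

Key "wei7n" = 77 65 69 37 6e is exactly B = 5 bytes: K' = 77 65 69 37 6e.
K' ⊕ ipad = 41 53 5f 01 58.  K' ⊕ opad = 2b 39 35 6b 32.
Inner input = (K'⊕ipad) ∥ m = 41 53 5f 01 58 ∥ 6f 6f 6d.
Inner hash: sum = 65+83+95+1+88+111+111+109 = 663 → 02 97.
Outer input = (K'⊕opad) ∥ inner = 2b 39 35 6b 32 ∥ 02 97.
Outer hash (tag): sum = 43+57+53+107+50+2+151 = 463 → 01 cf.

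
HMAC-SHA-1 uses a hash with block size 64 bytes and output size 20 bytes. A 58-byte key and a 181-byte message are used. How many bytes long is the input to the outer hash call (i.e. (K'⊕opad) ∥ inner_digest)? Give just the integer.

84

Key is 58 ≤ 64 bytes, zero-padded: |K'| = 64.
Outer input = (K'⊕opad) ∥ H(inner) → 64 + 20 = 84 bytes.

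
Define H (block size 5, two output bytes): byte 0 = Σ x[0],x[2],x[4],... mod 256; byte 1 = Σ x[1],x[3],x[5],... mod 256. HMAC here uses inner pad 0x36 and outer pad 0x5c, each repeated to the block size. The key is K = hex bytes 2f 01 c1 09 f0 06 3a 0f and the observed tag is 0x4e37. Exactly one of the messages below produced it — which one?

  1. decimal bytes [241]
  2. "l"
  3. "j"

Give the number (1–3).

Key hex bytes 2f 01 c1 09 f0 06 3a 0f is 8 bytes > B = 5, so hash it first: H(key) = 1a 1f, then zero-pad to 5 bytes: K' = 1a 1f 00 00 00.
K' ⊕ ipad = 2c 29 36 36 36; K' ⊕ opad = 46 43 5c 5c 5c.
m1: inner = H(2c 29 36 36 36 f1) = 98 50; tag = H(46 43 5c 5c 5c 98 50) = 4e37 ← matches
m2: inner = H(2c 29 36 36 36 6c) = 98 cb; tag = H(46 43 5c 5c 5c 98 cb) = c937
m3: inner = H(2c 29 36 36 36 6a) = 98 c9; tag = H(46 43 5c 5c 5c 98 c9) = c737

1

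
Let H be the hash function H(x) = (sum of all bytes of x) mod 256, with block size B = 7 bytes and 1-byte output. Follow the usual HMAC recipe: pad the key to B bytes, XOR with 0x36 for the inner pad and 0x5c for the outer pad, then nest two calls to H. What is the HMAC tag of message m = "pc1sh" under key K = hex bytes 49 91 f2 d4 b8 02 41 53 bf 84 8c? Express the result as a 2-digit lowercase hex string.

b7

Key hex bytes 49 91 f2 d4 b8 02 41 53 bf 84 8c is 11 bytes > B = 7, so hash it first: H(key) = bd, then zero-pad to 7 bytes: K' = bd 00 00 00 00 00 00.
K' ⊕ ipad = 8b 36 36 36 36 36 36.  K' ⊕ opad = e1 5c 5c 5c 5c 5c 5c.
Inner input = (K'⊕ipad) ∥ m = 8b 36 36 36 36 36 36 ∥ 70 63 31 73 68.
Inner hash: sum = 139+54+54+54+54+54+54+112+99+49+115+104 = 942; mod 256 = 174 → ae.
Outer input = (K'⊕opad) ∥ inner = e1 5c 5c 5c 5c 5c 5c ∥ ae.
Outer hash (tag): sum = 225+92+92+92+92+92+92+174 = 951; mod 256 = 183 → b7.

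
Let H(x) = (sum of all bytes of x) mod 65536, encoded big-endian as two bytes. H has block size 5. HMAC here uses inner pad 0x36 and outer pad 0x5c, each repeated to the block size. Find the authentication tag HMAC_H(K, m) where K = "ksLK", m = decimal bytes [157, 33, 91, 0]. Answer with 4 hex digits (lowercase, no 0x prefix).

Key "ksLK" = 6b 73 4c 4b is 4 bytes ≤ B = 5; zero-pad to 5 bytes: K' = 6b 73 4c 4b 00.
K' ⊕ ipad = 5d 45 7a 7d 36.  K' ⊕ opad = 37 2f 10 17 5c.
Inner input = (K'⊕ipad) ∥ m = 5d 45 7a 7d 36 ∥ 9d 21 5b 00.
Inner hash: sum = 93+69+122+125+54+157+33+91+0 = 744 → 02 e8.
Outer input = (K'⊕opad) ∥ inner = 37 2f 10 17 5c ∥ 02 e8.
Outer hash (tag): sum = 55+47+16+23+92+2+232 = 467 → 01 d3.

01d3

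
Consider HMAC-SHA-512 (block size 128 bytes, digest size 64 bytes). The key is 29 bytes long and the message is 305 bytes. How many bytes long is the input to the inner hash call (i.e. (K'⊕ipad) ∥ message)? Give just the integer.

Key is 29 ≤ 128 bytes, zero-padded: |K'| = 128.
Inner input = (K'⊕ipad) ∥ m → 128 + 305 = 433 bytes.

433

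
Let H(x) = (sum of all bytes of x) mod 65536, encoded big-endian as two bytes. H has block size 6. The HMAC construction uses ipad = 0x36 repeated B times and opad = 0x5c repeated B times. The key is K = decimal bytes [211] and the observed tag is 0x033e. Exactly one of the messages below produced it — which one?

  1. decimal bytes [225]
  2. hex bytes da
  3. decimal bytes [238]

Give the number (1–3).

3

Key decimal bytes [211] = d3 is 1 byte ≤ B = 6; zero-pad to 6 bytes: K' = d3 00 00 00 00 00.
K' ⊕ ipad = e5 36 36 36 36 36; K' ⊕ opad = 8f 5c 5c 5c 5c 5c.
m1: inner = H(e5 36 36 36 36 36 e1) = 02 d4; tag = H(8f 5c 5c 5c 5c 5c 02 d4) = 0331
m2: inner = H(e5 36 36 36 36 36 da) = 02 cd; tag = H(8f 5c 5c 5c 5c 5c 02 cd) = 032a
m3: inner = H(e5 36 36 36 36 36 ee) = 02 e1; tag = H(8f 5c 5c 5c 5c 5c 02 e1) = 033e ← matches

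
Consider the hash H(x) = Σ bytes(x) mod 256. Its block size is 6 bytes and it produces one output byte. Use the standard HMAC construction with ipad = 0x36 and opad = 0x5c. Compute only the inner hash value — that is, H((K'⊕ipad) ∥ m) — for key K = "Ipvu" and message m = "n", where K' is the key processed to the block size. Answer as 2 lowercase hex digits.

Key "Ipvu" = 49 70 76 75 is 4 bytes ≤ B = 6; zero-pad to 6 bytes: K' = 49 70 76 75 00 00.
K' ⊕ ipad = 7f 46 40 43 36 36.
Inner input = 7f 46 40 43 36 36 ∥ 6e.
Inner hash: sum = 127+70+64+67+54+54+110 = 546; mod 256 = 34 → 22.

22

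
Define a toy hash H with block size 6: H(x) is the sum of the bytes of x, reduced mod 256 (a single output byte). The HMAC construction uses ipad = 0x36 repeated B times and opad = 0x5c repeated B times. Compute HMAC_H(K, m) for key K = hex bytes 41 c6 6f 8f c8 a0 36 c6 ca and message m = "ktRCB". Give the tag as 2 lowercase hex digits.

Key hex bytes 41 c6 6f 8f c8 a0 36 c6 ca is 9 bytes > B = 6, so hash it first: H(key) = 33, then zero-pad to 6 bytes: K' = 33 00 00 00 00 00.
K' ⊕ ipad = 05 36 36 36 36 36.  K' ⊕ opad = 6f 5c 5c 5c 5c 5c.
Inner input = (K'⊕ipad) ∥ m = 05 36 36 36 36 36 ∥ 6b 74 52 43 42.
Inner hash: sum = 5+54+54+54+54+54+107+116+82+67+66 = 713; mod 256 = 201 → c9.
Outer input = (K'⊕opad) ∥ inner = 6f 5c 5c 5c 5c 5c ∥ c9.
Outer hash (tag): sum = 111+92+92+92+92+92+201 = 772; mod 256 = 4 → 04.

04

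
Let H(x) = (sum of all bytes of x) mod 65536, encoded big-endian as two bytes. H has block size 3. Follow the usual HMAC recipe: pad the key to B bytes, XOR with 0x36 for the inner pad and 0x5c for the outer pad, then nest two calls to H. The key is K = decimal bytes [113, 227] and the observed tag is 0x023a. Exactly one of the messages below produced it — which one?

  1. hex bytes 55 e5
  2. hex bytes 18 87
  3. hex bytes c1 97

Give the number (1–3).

2

Key decimal bytes [113, 227] = 71 e3 is 2 bytes ≤ B = 3; zero-pad to 3 bytes: K' = 71 e3 00.
K' ⊕ ipad = 47 d5 36; K' ⊕ opad = 2d bf 5c.
m1: inner = H(47 d5 36 55 e5) = 02 8c; tag = H(2d bf 5c 02 8c) = 01d6
m2: inner = H(47 d5 36 18 87) = 01 f1; tag = H(2d bf 5c 01 f1) = 023a ← matches
m3: inner = H(47 d5 36 c1 97) = 02 aa; tag = H(2d bf 5c 02 aa) = 01f4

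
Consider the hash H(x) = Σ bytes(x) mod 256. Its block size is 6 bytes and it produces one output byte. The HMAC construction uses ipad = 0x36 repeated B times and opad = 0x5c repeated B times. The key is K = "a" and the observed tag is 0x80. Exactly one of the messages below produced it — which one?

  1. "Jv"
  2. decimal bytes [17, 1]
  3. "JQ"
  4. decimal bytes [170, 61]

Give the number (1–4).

Key "a" = 61 is 1 byte ≤ B = 6; zero-pad to 6 bytes: K' = 61 00 00 00 00 00.
K' ⊕ ipad = 57 36 36 36 36 36; K' ⊕ opad = 3d 5c 5c 5c 5c 5c.
m1: inner = H(57 36 36 36 36 36 4a 76) = 25; tag = H(3d 5c 5c 5c 5c 5c 25) = 2e
m2: inner = H(57 36 36 36 36 36 11 01) = 77; tag = H(3d 5c 5c 5c 5c 5c 77) = 80 ← matches
m3: inner = H(57 36 36 36 36 36 4a 51) = 00; tag = H(3d 5c 5c 5c 5c 5c 00) = 09
m4: inner = H(57 36 36 36 36 36 aa 3d) = 4c; tag = H(3d 5c 5c 5c 5c 5c 4c) = 55

2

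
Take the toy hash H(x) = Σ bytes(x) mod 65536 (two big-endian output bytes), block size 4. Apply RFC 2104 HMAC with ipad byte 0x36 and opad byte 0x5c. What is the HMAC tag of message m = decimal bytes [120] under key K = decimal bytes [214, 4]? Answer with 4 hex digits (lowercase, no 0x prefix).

Key decimal bytes [214, 4] = d6 04 is 2 bytes ≤ B = 4; zero-pad to 4 bytes: K' = d6 04 00 00.
K' ⊕ ipad = e0 32 36 36.  K' ⊕ opad = 8a 58 5c 5c.
Inner input = (K'⊕ipad) ∥ m = e0 32 36 36 ∥ 78.
Inner hash: sum = 224+50+54+54+120 = 502 → 01 f6.
Outer input = (K'⊕opad) ∥ inner = 8a 58 5c 5c ∥ 01 f6.
Outer hash (tag): sum = 138+88+92+92+1+246 = 657 → 02 91.

0291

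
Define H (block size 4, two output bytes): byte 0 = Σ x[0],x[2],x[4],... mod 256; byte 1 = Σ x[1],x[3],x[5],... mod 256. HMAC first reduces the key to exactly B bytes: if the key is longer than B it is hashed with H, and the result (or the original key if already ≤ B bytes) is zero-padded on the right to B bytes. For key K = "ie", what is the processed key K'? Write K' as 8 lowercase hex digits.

Key "ie" = 69 65 is 2 bytes ≤ B = 4; zero-pad to 4 bytes: K' = 69 65 00 00.

69650000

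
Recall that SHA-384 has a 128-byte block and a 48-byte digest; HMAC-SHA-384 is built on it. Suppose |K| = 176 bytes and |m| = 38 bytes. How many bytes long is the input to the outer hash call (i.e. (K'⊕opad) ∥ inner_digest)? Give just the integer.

Key is 176 > 128 bytes, so it is hashed to 48 bytes then zero-padded to 128: |K'| = 128.
Outer input = (K'⊕opad) ∥ H(inner) → 128 + 48 = 176 bytes.

176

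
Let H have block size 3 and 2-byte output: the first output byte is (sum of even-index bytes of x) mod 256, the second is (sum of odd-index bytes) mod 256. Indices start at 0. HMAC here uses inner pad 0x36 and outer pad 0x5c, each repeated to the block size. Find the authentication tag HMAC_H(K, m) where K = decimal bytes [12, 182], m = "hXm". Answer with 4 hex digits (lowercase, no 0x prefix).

01b2

Key decimal bytes [12, 182] = 0c b6 is 2 bytes ≤ B = 3; zero-pad to 3 bytes: K' = 0c b6 00.
K' ⊕ ipad = 3a 80 36.  K' ⊕ opad = 50 ea 5c.
Inner input = (K'⊕ipad) ∥ m = 3a 80 36 ∥ 68 58 6d.
Inner hash: even-index sum = 200 mod 256 = 200; odd-index sum = 341 mod 256 = 85 → c8 55.
Outer input = (K'⊕opad) ∥ inner = 50 ea 5c ∥ c8 55.
Outer hash (tag): even-index sum = 257 mod 256 = 1; odd-index sum = 434 mod 256 = 178 → 01 b2.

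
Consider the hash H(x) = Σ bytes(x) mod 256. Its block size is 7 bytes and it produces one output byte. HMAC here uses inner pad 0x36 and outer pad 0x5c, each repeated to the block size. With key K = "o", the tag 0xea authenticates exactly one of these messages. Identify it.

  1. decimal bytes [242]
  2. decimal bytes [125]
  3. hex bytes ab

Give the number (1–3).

Key "o" = 6f is 1 byte ≤ B = 7; zero-pad to 7 bytes: K' = 6f 00 00 00 00 00 00.
K' ⊕ ipad = 59 36 36 36 36 36 36; K' ⊕ opad = 33 5c 5c 5c 5c 5c 5c.
m1: inner = H(59 36 36 36 36 36 36 f2) = 8f; tag = H(33 5c 5c 5c 5c 5c 5c 8f) = ea ← matches
m2: inner = H(59 36 36 36 36 36 36 7d) = 1a; tag = H(33 5c 5c 5c 5c 5c 5c 1a) = 75
m3: inner = H(59 36 36 36 36 36 36 ab) = 48; tag = H(33 5c 5c 5c 5c 5c 5c 48) = a3

1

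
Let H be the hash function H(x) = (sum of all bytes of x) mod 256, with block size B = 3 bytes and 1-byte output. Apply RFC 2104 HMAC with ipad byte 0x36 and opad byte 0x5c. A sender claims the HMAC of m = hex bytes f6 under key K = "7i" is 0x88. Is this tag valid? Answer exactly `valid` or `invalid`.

Key "7i" = 37 69 is 2 bytes ≤ B = 3; zero-pad to 3 bytes: K' = 37 69 00.
K' ⊕ ipad = 01 5f 36; K' ⊕ opad = 6b 35 5c.
Inner hash: sum = 1+95+54+246 = 396; mod 256 = 140 → 8c.
Outer hash (recomputed tag): sum = 107+53+92+140 = 392; mod 256 = 136 → 88.
Recomputed tag = 88; claimed = 88 → match.

valid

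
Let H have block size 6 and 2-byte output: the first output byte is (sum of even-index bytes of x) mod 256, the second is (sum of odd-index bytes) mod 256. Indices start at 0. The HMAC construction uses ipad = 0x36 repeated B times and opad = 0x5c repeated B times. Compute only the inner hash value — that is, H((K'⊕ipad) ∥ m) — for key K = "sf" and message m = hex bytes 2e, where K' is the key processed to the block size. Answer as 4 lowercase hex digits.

dfbc

Key "sf" = 73 66 is 2 bytes ≤ B = 6; zero-pad to 6 bytes: K' = 73 66 00 00 00 00.
K' ⊕ ipad = 45 50 36 36 36 36.
Inner input = 45 50 36 36 36 36 ∥ 2e.
Inner hash: even-index sum = 223 mod 256 = 223; odd-index sum = 188 mod 256 = 188 → df bc.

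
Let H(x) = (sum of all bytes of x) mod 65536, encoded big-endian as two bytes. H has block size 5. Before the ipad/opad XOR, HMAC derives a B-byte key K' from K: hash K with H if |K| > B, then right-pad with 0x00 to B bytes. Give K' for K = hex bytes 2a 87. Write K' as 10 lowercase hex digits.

Key hex bytes 2a 87 is 2 bytes ≤ B = 5; zero-pad to 5 bytes: K' = 2a 87 00 00 00.

2a87000000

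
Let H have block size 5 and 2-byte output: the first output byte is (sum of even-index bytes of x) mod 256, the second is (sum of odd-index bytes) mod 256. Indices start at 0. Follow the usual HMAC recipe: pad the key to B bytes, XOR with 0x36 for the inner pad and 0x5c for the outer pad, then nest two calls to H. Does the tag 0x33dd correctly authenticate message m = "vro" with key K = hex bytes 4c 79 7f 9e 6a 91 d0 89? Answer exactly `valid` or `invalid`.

Key hex bytes 4c 79 7f 9e 6a 91 d0 89 is 8 bytes > B = 5, so hash it first: H(key) = 05 31, then zero-pad to 5 bytes: K' = 05 31 00 00 00.
K' ⊕ ipad = 33 07 36 36 36; K' ⊕ opad = 59 6d 5c 5c 5c.
Inner hash: even-index sum = 273 mod 256 = 17; odd-index sum = 290 mod 256 = 34 → 11 22.
Outer hash (recomputed tag): even-index sum = 307 mod 256 = 51; odd-index sum = 218 mod 256 = 218 → 33 da.
Recomputed tag = 33da; claimed = 33dd → mismatch.

invalid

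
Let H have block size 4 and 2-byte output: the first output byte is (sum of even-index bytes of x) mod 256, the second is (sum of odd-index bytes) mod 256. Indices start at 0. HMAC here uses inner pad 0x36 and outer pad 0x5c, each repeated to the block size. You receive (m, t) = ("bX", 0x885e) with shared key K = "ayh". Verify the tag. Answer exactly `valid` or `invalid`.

Key "ayh" = 61 79 68 is 3 bytes ≤ B = 4; zero-pad to 4 bytes: K' = 61 79 68 00.
K' ⊕ ipad = 57 4f 5e 36; K' ⊕ opad = 3d 25 34 5c.
Inner hash: even-index sum = 279 mod 256 = 23; odd-index sum = 221 mod 256 = 221 → 17 dd.
Outer hash (recomputed tag): even-index sum = 136 mod 256 = 136; odd-index sum = 350 mod 256 = 94 → 88 5e.
Recomputed tag = 885e; claimed = 885e → match.

valid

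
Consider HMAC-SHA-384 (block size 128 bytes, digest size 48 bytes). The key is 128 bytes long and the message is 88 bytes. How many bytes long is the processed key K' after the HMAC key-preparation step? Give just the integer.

Key is 128 ≤ 128 bytes, zero-padded: |K'| = 128.

128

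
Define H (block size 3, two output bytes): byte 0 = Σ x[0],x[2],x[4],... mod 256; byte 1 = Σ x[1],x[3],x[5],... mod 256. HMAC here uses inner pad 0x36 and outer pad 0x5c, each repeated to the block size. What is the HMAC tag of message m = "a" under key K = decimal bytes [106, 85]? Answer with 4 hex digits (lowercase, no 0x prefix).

Key decimal bytes [106, 85] = 6a 55 is 2 bytes ≤ B = 3; zero-pad to 3 bytes: K' = 6a 55 00.
K' ⊕ ipad = 5c 63 36.  K' ⊕ opad = 36 09 5c.
Inner input = (K'⊕ipad) ∥ m = 5c 63 36 ∥ 61.
Inner hash: even-index sum = 146 mod 256 = 146; odd-index sum = 196 mod 256 = 196 → 92 c4.
Outer input = (K'⊕opad) ∥ inner = 36 09 5c ∥ 92 c4.
Outer hash (tag): even-index sum = 342 mod 256 = 86; odd-index sum = 155 mod 256 = 155 → 56 9b.

569b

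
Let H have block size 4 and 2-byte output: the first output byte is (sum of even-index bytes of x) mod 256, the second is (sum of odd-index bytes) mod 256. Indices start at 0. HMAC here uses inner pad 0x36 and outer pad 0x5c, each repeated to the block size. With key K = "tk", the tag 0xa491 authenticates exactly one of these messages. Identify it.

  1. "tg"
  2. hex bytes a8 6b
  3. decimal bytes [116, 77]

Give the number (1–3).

Key "tk" = 74 6b is 2 bytes ≤ B = 4; zero-pad to 4 bytes: K' = 74 6b 00 00.
K' ⊕ ipad = 42 5d 36 36; K' ⊕ opad = 28 37 5c 5c.
m1: inner = H(42 5d 36 36 74 67) = ec fa; tag = H(28 37 5c 5c ec fa) = 708d
m2: inner = H(42 5d 36 36 a8 6b) = 20 fe; tag = H(28 37 5c 5c 20 fe) = a491 ← matches
m3: inner = H(42 5d 36 36 74 4d) = ec e0; tag = H(28 37 5c 5c ec e0) = 7073

2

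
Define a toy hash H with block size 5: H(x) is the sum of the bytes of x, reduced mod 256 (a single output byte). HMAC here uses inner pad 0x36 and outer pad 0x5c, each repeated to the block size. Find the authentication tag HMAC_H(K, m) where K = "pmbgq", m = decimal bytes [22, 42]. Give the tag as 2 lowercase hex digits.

Key "pmbgq" = 70 6d 62 67 71 is exactly B = 5 bytes: K' = 70 6d 62 67 71.
K' ⊕ ipad = 46 5b 54 51 47.  K' ⊕ opad = 2c 31 3e 3b 2d.
Inner input = (K'⊕ipad) ∥ m = 46 5b 54 51 47 ∥ 16 2a.
Inner hash: sum = 70+91+84+81+71+22+42 = 461; mod 256 = 205 → cd.
Outer input = (K'⊕opad) ∥ inner = 2c 31 3e 3b 2d ∥ cd.
Outer hash (tag): sum = 44+49+62+59+45+205 = 464; mod 256 = 208 → d0.

d0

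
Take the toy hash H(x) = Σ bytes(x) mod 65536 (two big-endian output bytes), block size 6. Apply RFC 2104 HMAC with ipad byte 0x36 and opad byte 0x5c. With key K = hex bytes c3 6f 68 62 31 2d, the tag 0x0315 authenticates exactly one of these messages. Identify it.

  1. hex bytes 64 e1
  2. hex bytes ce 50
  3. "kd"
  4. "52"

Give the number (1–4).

3

Key hex bytes c3 6f 68 62 31 2d is exactly B = 6 bytes: K' = c3 6f 68 62 31 2d.
K' ⊕ ipad = f5 59 5e 54 07 1b; K' ⊕ opad = 9f 33 34 3e 6d 71.
m1: inner = H(f5 59 5e 54 07 1b 64 e1) = 03 67; tag = H(9f 33 34 3e 6d 71 03 67) = 028c
m2: inner = H(f5 59 5e 54 07 1b ce 50) = 03 40; tag = H(9f 33 34 3e 6d 71 03 40) = 0265
m3: inner = H(f5 59 5e 54 07 1b 6b 64) = 02 f1; tag = H(9f 33 34 3e 6d 71 02 f1) = 0315 ← matches
m4: inner = H(f5 59 5e 54 07 1b 35 32) = 02 89; tag = H(9f 33 34 3e 6d 71 02 89) = 02ad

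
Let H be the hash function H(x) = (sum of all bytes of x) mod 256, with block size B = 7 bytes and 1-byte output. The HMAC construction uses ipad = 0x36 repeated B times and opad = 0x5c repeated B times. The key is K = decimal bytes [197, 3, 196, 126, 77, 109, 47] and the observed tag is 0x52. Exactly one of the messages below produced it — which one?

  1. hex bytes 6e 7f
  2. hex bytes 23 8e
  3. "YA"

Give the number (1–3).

3

Key decimal bytes [197, 3, 196, 126, 77, 109, 47] = c5 03 c4 7e 4d 6d 2f is exactly B = 7 bytes: K' = c5 03 c4 7e 4d 6d 2f.
K' ⊕ ipad = f3 35 f2 48 7b 5b 19; K' ⊕ opad = 99 5f 98 22 11 31 73.
m1: inner = H(f3 35 f2 48 7b 5b 19 6e 7f) = 3e; tag = H(99 5f 98 22 11 31 73 3e) = a5
m2: inner = H(f3 35 f2 48 7b 5b 19 23 8e) = 02; tag = H(99 5f 98 22 11 31 73 02) = 69
m3: inner = H(f3 35 f2 48 7b 5b 19 59 41) = eb; tag = H(99 5f 98 22 11 31 73 eb) = 52 ← matches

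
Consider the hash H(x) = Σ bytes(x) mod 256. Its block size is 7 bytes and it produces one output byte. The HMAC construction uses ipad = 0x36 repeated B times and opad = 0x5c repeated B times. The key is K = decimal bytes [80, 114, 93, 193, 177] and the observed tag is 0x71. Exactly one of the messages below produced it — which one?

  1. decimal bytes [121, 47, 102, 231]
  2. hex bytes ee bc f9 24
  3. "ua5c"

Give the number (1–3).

Key decimal bytes [80, 114, 93, 193, 177] = 50 72 5d c1 b1 is 5 bytes ≤ B = 7; zero-pad to 7 bytes: K' = 50 72 5d c1 b1 00 00.
K' ⊕ ipad = 66 44 6b f7 87 36 36; K' ⊕ opad = 0c 2e 01 9d ed 5c 5c.
m1: inner = H(66 44 6b f7 87 36 36 79 2f 66 e7) = f4; tag = H(0c 2e 01 9d ed 5c 5c f4) = 71 ← matches
m2: inner = H(66 44 6b f7 87 36 36 ee bc f9 24) = c6; tag = H(0c 2e 01 9d ed 5c 5c c6) = 43
m3: inner = H(66 44 6b f7 87 36 36 75 61 35 63) = 6d; tag = H(0c 2e 01 9d ed 5c 5c 6d) = ea

1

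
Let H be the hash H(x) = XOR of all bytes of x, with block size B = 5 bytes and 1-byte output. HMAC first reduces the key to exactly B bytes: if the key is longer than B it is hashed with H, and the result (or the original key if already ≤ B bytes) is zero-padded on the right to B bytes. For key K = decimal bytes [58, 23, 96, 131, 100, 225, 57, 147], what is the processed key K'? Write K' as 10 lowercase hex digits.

|K| = 8 > B = 5, so first hash the key.
H(K): XOR 3a⊕17⊕60⊕83⊕64⊕e1⊕39⊕93 = e1.
Zero-pad H(K) = e1 to 5 bytes: K' = e1 00 00 00 00.

e100000000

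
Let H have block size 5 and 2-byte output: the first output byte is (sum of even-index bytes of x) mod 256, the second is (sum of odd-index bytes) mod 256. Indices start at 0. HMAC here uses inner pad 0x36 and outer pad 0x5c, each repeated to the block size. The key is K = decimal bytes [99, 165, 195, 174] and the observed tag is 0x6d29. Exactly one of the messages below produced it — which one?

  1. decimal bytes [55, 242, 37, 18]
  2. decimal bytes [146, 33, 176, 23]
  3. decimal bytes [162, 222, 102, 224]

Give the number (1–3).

Key decimal bytes [99, 165, 195, 174] = 63 a5 c3 ae is 4 bytes ≤ B = 5; zero-pad to 5 bytes: K' = 63 a5 c3 ae 00.
K' ⊕ ipad = 55 93 f5 98 36; K' ⊕ opad = 3f f9 9f f2 5c.
m1: inner = H(55 93 f5 98 36 37 f2 25 12) = 84 87; tag = H(3f f9 9f f2 5c 84 87) = c16f
m2: inner = H(55 93 f5 98 36 92 21 b0 17) = b8 6d; tag = H(3f f9 9f f2 5c b8 6d) = a7a3
m3: inner = H(55 93 f5 98 36 a2 de 66 e0) = 3e 33; tag = H(3f f9 9f f2 5c 3e 33) = 6d29 ← matches

3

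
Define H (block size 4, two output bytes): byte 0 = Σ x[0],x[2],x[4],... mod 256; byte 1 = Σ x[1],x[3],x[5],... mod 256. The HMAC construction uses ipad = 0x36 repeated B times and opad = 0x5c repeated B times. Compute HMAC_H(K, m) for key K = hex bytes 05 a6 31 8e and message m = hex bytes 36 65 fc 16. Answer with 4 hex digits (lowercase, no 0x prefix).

Key hex bytes 05 a6 31 8e is exactly B = 4 bytes: K' = 05 a6 31 8e.
K' ⊕ ipad = 33 90 07 b8.  K' ⊕ opad = 59 fa 6d d2.
Inner input = (K'⊕ipad) ∥ m = 33 90 07 b8 ∥ 36 65 fc 16.
Inner hash: even-index sum = 364 mod 256 = 108; odd-index sum = 451 mod 256 = 195 → 6c c3.
Outer input = (K'⊕opad) ∥ inner = 59 fa 6d d2 ∥ 6c c3.
Outer hash (tag): even-index sum = 306 mod 256 = 50; odd-index sum = 655 mod 256 = 143 → 32 8f.

328f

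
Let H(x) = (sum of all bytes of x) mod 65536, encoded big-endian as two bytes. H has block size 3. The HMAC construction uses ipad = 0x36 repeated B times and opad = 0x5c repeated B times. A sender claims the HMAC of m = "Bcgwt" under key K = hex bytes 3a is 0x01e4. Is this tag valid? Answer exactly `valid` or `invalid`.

Key hex bytes 3a is 1 byte ≤ B = 3; zero-pad to 3 bytes: K' = 3a 00 00.
K' ⊕ ipad = 0c 36 36; K' ⊕ opad = 66 5c 5c.
Inner hash: sum = 12+54+54+66+99+103+119+116 = 623 → 02 6f.
Outer hash (recomputed tag): sum = 102+92+92+2+111 = 399 → 01 8f.
Recomputed tag = 018f; claimed = 01e4 → mismatch.

invalid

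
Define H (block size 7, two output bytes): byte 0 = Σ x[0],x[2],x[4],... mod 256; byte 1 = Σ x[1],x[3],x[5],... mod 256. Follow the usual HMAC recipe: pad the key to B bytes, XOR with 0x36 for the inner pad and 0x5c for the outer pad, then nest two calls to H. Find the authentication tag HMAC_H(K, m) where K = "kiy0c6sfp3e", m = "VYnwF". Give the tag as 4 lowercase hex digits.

bb17

Key "kiy0c6sfp3e" = 6b 69 79 30 63 36 73 66 70 33 65 is 11 bytes > B = 7, so hash it first: H(key) = 8f 68, then zero-pad to 7 bytes: K' = 8f 68 00 00 00 00 00.
K' ⊕ ipad = b9 5e 36 36 36 36 36.  K' ⊕ opad = d3 34 5c 5c 5c 5c 5c.
Inner input = (K'⊕ipad) ∥ m = b9 5e 36 36 36 36 36 ∥ 56 59 6e 77 46.
Inner hash: even-index sum = 555 mod 256 = 43; odd-index sum = 468 mod 256 = 212 → 2b d4.
Outer input = (K'⊕opad) ∥ inner = d3 34 5c 5c 5c 5c 5c ∥ 2b d4.
Outer hash (tag): even-index sum = 699 mod 256 = 187; odd-index sum = 279 mod 256 = 23 → bb 17.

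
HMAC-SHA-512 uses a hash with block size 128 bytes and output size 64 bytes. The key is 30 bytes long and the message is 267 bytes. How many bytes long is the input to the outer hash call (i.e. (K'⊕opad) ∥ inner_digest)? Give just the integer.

Key is 30 ≤ 128 bytes, zero-padded: |K'| = 128.
Outer input = (K'⊕opad) ∥ H(inner) → 128 + 64 = 192 bytes.

192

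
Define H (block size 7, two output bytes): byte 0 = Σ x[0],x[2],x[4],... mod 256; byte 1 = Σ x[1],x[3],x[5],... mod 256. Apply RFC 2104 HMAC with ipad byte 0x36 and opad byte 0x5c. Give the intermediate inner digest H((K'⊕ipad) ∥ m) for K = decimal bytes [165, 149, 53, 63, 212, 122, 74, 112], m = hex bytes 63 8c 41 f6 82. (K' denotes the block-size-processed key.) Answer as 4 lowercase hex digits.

f21a

Key decimal bytes [165, 149, 53, 63, 212, 122, 74, 112] = a5 95 35 3f d4 7a 4a 70 is 8 bytes > B = 7, so hash it first: H(key) = f8 be, then zero-pad to 7 bytes: K' = f8 be 00 00 00 00 00.
K' ⊕ ipad = ce 88 36 36 36 36 36.
Inner input = ce 88 36 36 36 36 36 ∥ 63 8c 41 f6 82.
Inner hash: even-index sum = 754 mod 256 = 242; odd-index sum = 538 mod 256 = 26 → f2 1a.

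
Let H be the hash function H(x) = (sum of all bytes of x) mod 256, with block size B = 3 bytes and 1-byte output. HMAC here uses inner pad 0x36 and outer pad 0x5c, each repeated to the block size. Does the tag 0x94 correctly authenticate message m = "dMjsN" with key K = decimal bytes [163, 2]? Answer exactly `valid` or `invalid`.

Key decimal bytes [163, 2] = a3 02 is 2 bytes ≤ B = 3; zero-pad to 3 bytes: K' = a3 02 00.
K' ⊕ ipad = 95 34 36; K' ⊕ opad = ff 5e 5c.
Inner hash: sum = 149+52+54+100+77+106+115+78 = 731; mod 256 = 219 → db.
Outer hash (recomputed tag): sum = 255+94+92+219 = 660; mod 256 = 148 → 94.
Recomputed tag = 94; claimed = 94 → match.

valid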